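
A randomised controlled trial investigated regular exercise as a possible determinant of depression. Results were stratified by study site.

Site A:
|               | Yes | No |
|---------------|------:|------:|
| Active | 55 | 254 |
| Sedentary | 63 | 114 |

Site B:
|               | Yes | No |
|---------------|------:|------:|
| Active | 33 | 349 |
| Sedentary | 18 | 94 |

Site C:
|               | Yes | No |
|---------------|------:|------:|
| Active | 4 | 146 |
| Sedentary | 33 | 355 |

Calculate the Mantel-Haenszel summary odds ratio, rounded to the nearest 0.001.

0.400

OR_MH = Σ(aᵢdᵢ/nᵢ) / Σ(bᵢcᵢ/nᵢ), where nᵢ is the stratum total.
Stratum 1 (Site A): n = 486; a·d/n = 55·114/486 = 12.9012; b·c/n = 254·63/486 = 32.9259
Stratum 2 (Site B): n = 494; a·d/n = 33·94/494 = 6.2794; b·c/n = 349·18/494 = 12.7166
Stratum 3 (Site C): n = 538; a·d/n = 4·355/538 = 2.6394; b·c/n = 146·33/538 = 8.9554
OR_MH = (12.9012 + 6.2794 + 2.6394) / (32.9259 + 12.7166 + 8.9554) = 21.8200 / 54.5979 = 0.39965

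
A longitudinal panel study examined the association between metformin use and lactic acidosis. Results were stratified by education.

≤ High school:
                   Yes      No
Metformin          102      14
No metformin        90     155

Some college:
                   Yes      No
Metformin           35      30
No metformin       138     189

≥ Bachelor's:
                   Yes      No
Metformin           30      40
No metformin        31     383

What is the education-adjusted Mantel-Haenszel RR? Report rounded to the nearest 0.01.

2.20

RR_MH = Σ(aᵢ·n₀ᵢ/nᵢ) / Σ(cᵢ·n₁ᵢ/nᵢ), with n₁ᵢ = aᵢ+bᵢ (exposed), n₀ᵢ = cᵢ+dᵢ (unexposed), nᵢ = n₁ᵢ+n₀ᵢ.
Stratum 1 (≤ High school): n₁ = 116, n₀ = 245, n = 361; a·n₀/n = 102·245/361 = 69.2244; c·n₁/n = 90·116/361 = 28.9197
Stratum 2 (Some college): n₁ = 65, n₀ = 327, n = 392; a·n₀/n = 35·327/392 = 29.1964; c·n₁/n = 138·65/392 = 22.8827
Stratum 3 (≥ Bachelor's): n₁ = 70, n₀ = 414, n = 484; a·n₀/n = 30·414/484 = 25.6612; c·n₁/n = 31·70/484 = 4.4835
RR_MH = (69.2244 + 29.1964 + 25.6612) / (28.9197 + 22.8827 + 4.4835) = 124.0820 / 56.2858 = 2.20450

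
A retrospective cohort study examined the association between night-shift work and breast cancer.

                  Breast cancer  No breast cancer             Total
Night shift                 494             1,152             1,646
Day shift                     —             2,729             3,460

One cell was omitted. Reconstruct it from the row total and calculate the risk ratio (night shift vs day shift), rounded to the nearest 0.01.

1.42

The missing cell is in the unexposed row: 3460 − 2729 = 731.
So a = 494, b = 1152, c = 731, d = 2729.
RR = [a/(a+b)] / [c/(c+d)] = (494/1646) / (731/3460) = 0.30012/0.21127 = 1.42055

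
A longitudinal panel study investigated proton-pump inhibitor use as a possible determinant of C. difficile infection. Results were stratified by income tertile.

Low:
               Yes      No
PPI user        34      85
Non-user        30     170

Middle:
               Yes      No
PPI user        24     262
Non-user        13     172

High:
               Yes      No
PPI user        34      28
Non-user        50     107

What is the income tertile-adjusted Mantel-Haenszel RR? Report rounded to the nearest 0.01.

RR_MH = Σ(aᵢ·n₀ᵢ/nᵢ) / Σ(cᵢ·n₁ᵢ/nᵢ), with n₁ᵢ = aᵢ+bᵢ (exposed), n₀ᵢ = cᵢ+dᵢ (unexposed), nᵢ = n₁ᵢ+n₀ᵢ.
Stratum 1 (Low): n₁ = 119, n₀ = 200, n = 319; a·n₀/n = 34·200/319 = 21.3166; c·n₁/n = 30·119/319 = 11.1912
Stratum 2 (Middle): n₁ = 286, n₀ = 185, n = 471; a·n₀/n = 24·185/471 = 9.4268; c·n₁/n = 13·286/471 = 7.8938
Stratum 3 (High): n₁ = 62, n₀ = 157, n = 219; a·n₀/n = 34·157/219 = 24.3744; c·n₁/n = 50·62/219 = 14.1553
RR_MH = (21.3166 + 9.4268 + 24.3744) / (11.1912 + 7.8938 + 14.1553) = 55.1178 / 33.2403 = 1.65816

1.66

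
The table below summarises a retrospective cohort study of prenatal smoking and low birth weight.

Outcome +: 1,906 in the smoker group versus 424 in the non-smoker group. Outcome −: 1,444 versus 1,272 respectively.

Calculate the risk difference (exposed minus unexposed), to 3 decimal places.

0.319

From the description: a = 1906, b = 1444, c = 424, d = 1272.
Risk in exposed = 1906/3350 = 0.568955; risk in unexposed = 424/1696 = 0.250000.
Risk difference = 0.568955 − 0.250000 = 0.318955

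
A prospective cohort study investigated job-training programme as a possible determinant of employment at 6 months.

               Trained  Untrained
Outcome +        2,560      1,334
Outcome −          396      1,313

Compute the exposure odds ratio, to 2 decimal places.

6.36

Reading the table with exposure as columns: a = 2560 (Trained, case), b = 396 (Trained, non-case), c = 1334 (Untrained, case), d = 1313.
OR = (a·d)/(b·c) = (2560 × 1313) / (396 × 1334) = 3361280 / 528264 = 6.36288
The odds of employment at 6 months are about 6.36 times as high in the trained group.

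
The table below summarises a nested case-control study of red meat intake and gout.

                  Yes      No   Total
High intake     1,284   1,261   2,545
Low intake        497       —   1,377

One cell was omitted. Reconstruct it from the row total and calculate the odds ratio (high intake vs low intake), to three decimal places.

The missing cell is in the unexposed row: 1377 − 497 = 880.
So a = 1284, b = 1261, c = 497, d = 880.
OR = (a·d)/(b·c) = (1284 × 880) / (1261 × 497) = 1129920 / 626717 = 1.80292

1.803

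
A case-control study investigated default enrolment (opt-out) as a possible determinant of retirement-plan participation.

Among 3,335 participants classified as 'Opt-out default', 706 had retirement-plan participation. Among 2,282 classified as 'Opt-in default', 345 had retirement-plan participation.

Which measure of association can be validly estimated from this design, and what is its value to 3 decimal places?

From the description: a = 706, b = 2629, c = 345, d = 1937.
This is a case-control study: participants were sampled on outcome status, so risks in the source population cannot be estimated directly — relative risk is not valid here. The odds ratio is the appropriate measure.
OR = (a·d)/(b·c) = (706 × 1937) / (2629 × 345) = 1367522 / 907005 = 1.50773

1.508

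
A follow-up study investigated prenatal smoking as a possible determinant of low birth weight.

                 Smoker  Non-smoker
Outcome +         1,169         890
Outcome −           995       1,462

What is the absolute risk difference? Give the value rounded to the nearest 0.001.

0.162

Reading the table with exposure as columns: a = 1169 (Smoker, case), b = 995 (Smoker, non-case), c = 890 (Non-smoker, case), d = 1462.
Risk in exposed = 1169/2164 = 0.540203; risk in unexposed = 890/2352 = 0.378401.
Risk difference = 0.540203 − 0.378401 = 0.161802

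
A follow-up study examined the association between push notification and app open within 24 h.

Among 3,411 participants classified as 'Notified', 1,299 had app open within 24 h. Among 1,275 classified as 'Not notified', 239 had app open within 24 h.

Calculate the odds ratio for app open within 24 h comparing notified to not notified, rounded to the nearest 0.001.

From the description: a = 1299, b = 2112, c = 239, d = 1036.
OR = (a·d)/(b·c) = (1299 × 1036) / (2112 × 239) = 1345764 / 504768 = 2.66610
The odds of app open within 24 h are about 2.67 times as high in the notified group.

2.666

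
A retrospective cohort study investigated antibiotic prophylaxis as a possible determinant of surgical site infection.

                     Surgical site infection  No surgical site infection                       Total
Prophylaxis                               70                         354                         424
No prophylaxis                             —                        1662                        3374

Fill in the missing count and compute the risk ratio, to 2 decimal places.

0.33

The missing cell is in the unexposed row: 3374 − 1662 = 1712.
So a = 70, b = 354, c = 1712, d = 1662.
RR = [a/(a+b)] / [c/(c+d)] = (70/424) / (1712/3374) = 0.16509/0.50741 = 0.32537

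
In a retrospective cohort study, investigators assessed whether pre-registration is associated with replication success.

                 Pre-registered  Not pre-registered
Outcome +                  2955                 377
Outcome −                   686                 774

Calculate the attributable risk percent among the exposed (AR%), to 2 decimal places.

Reading the table with exposure as columns: a = 2955 (Pre-registered, case), b = 686 (Pre-registered, non-case), c = 377 (Not pre-registered, case), d = 774.
Risk in exposed = 2955/3641 = 0.81159; risk in unexposed = 377/1151 = 0.32754.
RR = 0.81159/0.32754 = 2.47783
AR% = (RR − 1)/RR × 100 = (2.47783 − 1)/2.47783 × 100 = 59.6420%

59.64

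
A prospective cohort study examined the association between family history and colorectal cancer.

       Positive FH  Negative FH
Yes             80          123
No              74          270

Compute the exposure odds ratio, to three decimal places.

Reading the table with exposure as columns: a = 80 (Positive FH, case), b = 74 (Positive FH, non-case), c = 123 (Negative FH, case), d = 270.
OR = (a·d)/(b·c) = (80 × 270) / (74 × 123) = 21600 / 9102 = 2.37310
The odds of colorectal cancer are about 2.37 times as high in the positive fh group.

2.373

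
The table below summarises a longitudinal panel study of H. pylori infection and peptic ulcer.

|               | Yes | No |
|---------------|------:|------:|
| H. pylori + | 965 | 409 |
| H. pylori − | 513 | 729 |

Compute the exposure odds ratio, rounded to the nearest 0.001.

3.353

Cells: a = 965, b = 409, c = 513, d = 729.
OR = (a·d)/(b·c) = (965 × 729) / (409 × 513) = 703485 / 209817 = 3.35285
The odds of peptic ulcer are about 3.35 times as high in the h. pylori + group.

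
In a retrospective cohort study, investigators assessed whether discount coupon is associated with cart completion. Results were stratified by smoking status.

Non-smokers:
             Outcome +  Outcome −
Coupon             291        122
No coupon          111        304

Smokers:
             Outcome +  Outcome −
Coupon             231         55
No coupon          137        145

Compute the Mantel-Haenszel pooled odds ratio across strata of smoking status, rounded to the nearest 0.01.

OR_MH = Σ(aᵢdᵢ/nᵢ) / Σ(bᵢcᵢ/nᵢ), where nᵢ is the stratum total.
Stratum 1 (Non-smokers): n = 828; a·d/n = 291·304/828 = 106.8406; b·c/n = 122·111/828 = 16.3551
Stratum 2 (Smokers): n = 568; a·d/n = 231·145/568 = 58.9701; b·c/n = 55·137/568 = 13.2658
OR_MH = (106.8406 + 58.9701) / (16.3551 + 13.2658) = 165.8107 / 29.6209 = 5.59776

5.60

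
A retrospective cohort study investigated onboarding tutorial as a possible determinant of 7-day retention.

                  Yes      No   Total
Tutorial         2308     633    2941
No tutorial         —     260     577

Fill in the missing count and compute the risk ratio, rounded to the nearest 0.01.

1.43

The missing cell is in the unexposed row: 577 − 260 = 317.
So a = 2308, b = 633, c = 317, d = 260.
RR = [a/(a+b)] / [c/(c+d)] = (2308/2941) / (317/577) = 0.78477/0.54939 = 1.42842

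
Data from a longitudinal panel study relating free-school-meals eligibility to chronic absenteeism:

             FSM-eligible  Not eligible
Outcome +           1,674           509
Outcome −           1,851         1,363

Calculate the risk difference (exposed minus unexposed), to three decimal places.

0.203

Reading the table with exposure as columns: a = 1674 (FSM-eligible, case), b = 1851 (FSM-eligible, non-case), c = 509 (Not eligible, case), d = 1363.
Risk in exposed = 1674/3525 = 0.474894; risk in unexposed = 509/1872 = 0.271902.
Risk difference = 0.474894 − 0.271902 = 0.202992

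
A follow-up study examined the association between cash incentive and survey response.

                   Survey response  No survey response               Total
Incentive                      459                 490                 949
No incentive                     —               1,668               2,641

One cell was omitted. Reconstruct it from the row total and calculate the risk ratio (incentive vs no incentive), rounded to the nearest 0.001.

1.313

The missing cell is in the unexposed row: 2641 − 1668 = 973.
So a = 459, b = 490, c = 973, d = 1668.
RR = [a/(a+b)] / [c/(c+d)] = (459/949) / (973/2641) = 0.48367/0.36842 = 1.31281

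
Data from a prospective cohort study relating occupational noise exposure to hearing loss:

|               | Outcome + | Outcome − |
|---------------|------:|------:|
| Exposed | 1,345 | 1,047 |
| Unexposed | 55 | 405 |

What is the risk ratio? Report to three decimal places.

4.703

Cells: a = 1345, b = 1047, c = 55, d = 405.
Risk in exposed = 1345/2392 = 0.56229; risk in unexposed = 55/460 = 0.11957.
RR = 0.56229 / 0.11957 = 4.70280
The risk among the exposed is 4.70 times that among the unexposed.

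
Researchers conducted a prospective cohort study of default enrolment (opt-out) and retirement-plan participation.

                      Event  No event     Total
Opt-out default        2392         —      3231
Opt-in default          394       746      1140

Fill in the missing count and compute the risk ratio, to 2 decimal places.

2.14

The missing cell is in the exposed row: 3231 − 2392 = 839.
So a = 2392, b = 839, c = 394, d = 746.
RR = [a/(a+b)] / [c/(c+d)] = (2392/3231) / (394/1140) = 0.74033/0.34561 = 2.14207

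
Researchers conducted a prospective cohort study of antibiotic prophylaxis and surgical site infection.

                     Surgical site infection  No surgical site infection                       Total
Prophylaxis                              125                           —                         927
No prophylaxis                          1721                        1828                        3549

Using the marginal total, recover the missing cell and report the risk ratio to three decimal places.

The missing cell is in the exposed row: 927 − 125 = 802.
So a = 125, b = 802, c = 1721, d = 1828.
RR = [a/(a+b)] / [c/(c+d)] = (125/927) / (1721/3549) = 0.13484/0.48493 = 0.27807

0.278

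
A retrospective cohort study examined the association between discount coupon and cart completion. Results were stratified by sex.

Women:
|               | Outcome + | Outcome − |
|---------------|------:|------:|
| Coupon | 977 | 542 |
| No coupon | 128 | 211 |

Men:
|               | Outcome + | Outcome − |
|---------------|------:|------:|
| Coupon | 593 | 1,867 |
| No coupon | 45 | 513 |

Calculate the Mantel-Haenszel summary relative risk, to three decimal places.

2.037

RR_MH = Σ(aᵢ·n₀ᵢ/nᵢ) / Σ(cᵢ·n₁ᵢ/nᵢ), with n₁ᵢ = aᵢ+bᵢ (exposed), n₀ᵢ = cᵢ+dᵢ (unexposed), nᵢ = n₁ᵢ+n₀ᵢ.
Stratum 1 (Women): n₁ = 1519, n₀ = 339, n = 1858; a·n₀/n = 977·339/1858 = 178.2578; c·n₁/n = 128·1519/1858 = 104.6459
Stratum 2 (Men): n₁ = 2460, n₀ = 558, n = 3018; a·n₀/n = 593·558/3018 = 109.6402; c·n₁/n = 45·2460/3018 = 36.6799
RR_MH = (178.2578 + 109.6402) / (104.6459 + 36.6799) = 287.8980 / 141.3258 = 2.03712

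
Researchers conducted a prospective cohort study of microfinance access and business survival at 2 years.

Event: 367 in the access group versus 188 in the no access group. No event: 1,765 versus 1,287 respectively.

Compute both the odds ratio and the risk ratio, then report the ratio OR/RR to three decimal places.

From the description: a = 367, b = 1765, c = 188, d = 1287.
OR = (367·1287)/(1765·188) = 472329/331820 = 1.42345
Risk in exposed = 367/2132 = 0.17214; risk in unexposed = 188/1475 = 0.12746; RR = 1.35056
OR/RR = 1.42345 / 1.35056 = 1.05397
The outcome is not rare, so the OR lies further from 1 than the RR.

1.054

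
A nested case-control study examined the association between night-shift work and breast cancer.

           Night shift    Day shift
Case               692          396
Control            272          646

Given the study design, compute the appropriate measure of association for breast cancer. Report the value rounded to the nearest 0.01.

4.15

Reading the table with exposure as columns: a = 692 (Night shift, case), b = 272 (Night shift, non-case), c = 396 (Day shift, case), d = 646.
This is a nested case-control study: participants were sampled on outcome status, so risks in the source population cannot be estimated directly — relative risk is not valid here. The odds ratio is the appropriate measure.
OR = (a·d)/(b·c) = (692 × 646) / (272 × 396) = 447032 / 107712 = 4.15025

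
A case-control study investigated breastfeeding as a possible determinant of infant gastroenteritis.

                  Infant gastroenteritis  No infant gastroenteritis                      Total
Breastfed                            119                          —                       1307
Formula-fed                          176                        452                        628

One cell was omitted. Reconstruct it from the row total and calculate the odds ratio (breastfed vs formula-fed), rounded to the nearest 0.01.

The missing cell is in the exposed row: 1307 − 119 = 1188.
So a = 119, b = 1188, c = 176, d = 452.
OR = (a·d)/(b·c) = (119 × 452) / (1188 × 176) = 53788 / 209088 = 0.25725

0.26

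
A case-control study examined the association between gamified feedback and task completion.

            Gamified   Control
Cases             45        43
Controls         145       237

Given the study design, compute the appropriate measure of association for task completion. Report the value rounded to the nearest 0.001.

Reading the table with exposure as columns: a = 45 (Gamified, case), b = 145 (Gamified, non-case), c = 43 (Control, case), d = 237.
This is a case-control study: participants were sampled on outcome status, so risks in the source population cannot be estimated directly — relative risk is not valid here. The odds ratio is the appropriate measure.
OR = (a·d)/(b·c) = (45 × 237) / (145 × 43) = 10665 / 6235 = 1.71051

1.711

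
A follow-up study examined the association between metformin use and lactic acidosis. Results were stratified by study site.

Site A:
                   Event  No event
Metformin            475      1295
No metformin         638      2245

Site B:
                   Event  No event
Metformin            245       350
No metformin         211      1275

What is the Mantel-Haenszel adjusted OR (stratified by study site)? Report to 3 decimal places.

OR_MH = Σ(aᵢdᵢ/nᵢ) / Σ(bᵢcᵢ/nᵢ), where nᵢ is the stratum total.
Stratum 1 (Site A): n = 4653; a·d/n = 475·2245/4653 = 229.1801; b·c/n = 1295·638/4653 = 177.5650
Stratum 2 (Site B): n = 2081; a·d/n = 245·1275/2081 = 150.1081; b·c/n = 350·211/2081 = 35.4877
OR_MH = (229.1801 + 150.1081) / (177.5650 + 35.4877) = 379.2882 / 213.0528 = 1.78025

1.780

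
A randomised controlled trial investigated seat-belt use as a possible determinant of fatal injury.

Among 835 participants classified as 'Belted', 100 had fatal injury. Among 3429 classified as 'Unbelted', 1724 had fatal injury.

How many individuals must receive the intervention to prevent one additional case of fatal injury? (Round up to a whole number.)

3

Risk in treated group = 100/835 = 0.11976; risk in control = 1724/3429 = 0.50277.
Absolute risk reduction = 0.50277 − 0.11976 = 0.38301
NNT = 1 / ARR = 1 / 0.38301 = 2.611 → round up → 3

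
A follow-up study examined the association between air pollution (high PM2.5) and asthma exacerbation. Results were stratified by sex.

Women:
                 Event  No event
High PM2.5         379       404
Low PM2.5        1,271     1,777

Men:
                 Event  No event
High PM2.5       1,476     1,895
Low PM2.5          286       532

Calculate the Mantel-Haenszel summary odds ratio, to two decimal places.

OR_MH = Σ(aᵢdᵢ/nᵢ) / Σ(bᵢcᵢ/nᵢ), where nᵢ is the stratum total.
Stratum 1 (Women): n = 3831; a·d/n = 379·1777/3831 = 175.7982; b·c/n = 404·1271/3831 = 134.0339
Stratum 2 (Men): n = 4189; a·d/n = 1476·532/4189 = 187.4509; b·c/n = 1895·286/4189 = 129.3793
OR_MH = (175.7982 + 187.4509) / (134.0339 + 129.3793) = 363.2492 / 263.4133 = 1.37901

1.38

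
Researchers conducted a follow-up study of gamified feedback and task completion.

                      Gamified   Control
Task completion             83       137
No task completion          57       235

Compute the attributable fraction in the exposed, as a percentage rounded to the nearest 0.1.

37.9

Reading the table with exposure as columns: a = 83 (Gamified, case), b = 57 (Gamified, non-case), c = 137 (Control, case), d = 235.
Risk in exposed = 83/140 = 0.59286; risk in unexposed = 137/372 = 0.36828.
RR = 0.59286/0.36828 = 1.60980
AR% = (RR − 1)/RR × 100 = (1.60980 − 1)/1.60980 × 100 = 37.8806%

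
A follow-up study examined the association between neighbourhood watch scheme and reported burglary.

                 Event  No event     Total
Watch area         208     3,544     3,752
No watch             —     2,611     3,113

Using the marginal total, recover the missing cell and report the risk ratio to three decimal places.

0.344

The missing cell is in the unexposed row: 3113 − 2611 = 502.
So a = 208, b = 3544, c = 502, d = 2611.
RR = [a/(a+b)] / [c/(c+d)] = (208/3752) / (502/3113) = 0.05544/0.16126 = 0.34378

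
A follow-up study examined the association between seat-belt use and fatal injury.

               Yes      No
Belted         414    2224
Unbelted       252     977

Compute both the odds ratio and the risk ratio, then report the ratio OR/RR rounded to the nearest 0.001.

0.943

Cells: a = 414, b = 2224, c = 252, d = 977.
OR = (414·977)/(2224·252) = 404478/560448 = 0.72170
Risk in exposed = 414/2638 = 0.15694; risk in unexposed = 252/1229 = 0.20504; RR = 0.76538
OR/RR = 0.72170 / 0.76538 = 0.94294
The outcome is not rare, so the OR lies further from 1 than the RR.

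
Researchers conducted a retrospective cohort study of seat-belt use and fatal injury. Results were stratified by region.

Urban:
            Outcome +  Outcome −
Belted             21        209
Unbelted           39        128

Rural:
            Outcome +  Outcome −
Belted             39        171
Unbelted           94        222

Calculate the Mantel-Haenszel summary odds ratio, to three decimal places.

0.455

OR_MH = Σ(aᵢdᵢ/nᵢ) / Σ(bᵢcᵢ/nᵢ), where nᵢ is the stratum total.
Stratum 1 (Urban): n = 397; a·d/n = 21·128/397 = 6.7708; b·c/n = 209·39/397 = 20.5315
Stratum 2 (Rural): n = 526; a·d/n = 39·222/526 = 16.4601; b·c/n = 171·94/526 = 30.5589
OR_MH = (6.7708 + 16.4601) / (20.5315 + 30.5589) = 23.2309 / 51.0904 = 0.45470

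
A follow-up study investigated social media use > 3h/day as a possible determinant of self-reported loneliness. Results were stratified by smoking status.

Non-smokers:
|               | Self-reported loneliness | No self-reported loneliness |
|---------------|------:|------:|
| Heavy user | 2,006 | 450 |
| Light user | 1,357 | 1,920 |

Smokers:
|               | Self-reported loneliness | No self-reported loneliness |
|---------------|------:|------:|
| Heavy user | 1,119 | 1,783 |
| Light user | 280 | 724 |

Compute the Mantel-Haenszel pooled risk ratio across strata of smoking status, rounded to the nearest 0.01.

RR_MH = Σ(aᵢ·n₀ᵢ/nᵢ) / Σ(cᵢ·n₁ᵢ/nᵢ), with n₁ᵢ = aᵢ+bᵢ (exposed), n₀ᵢ = cᵢ+dᵢ (unexposed), nᵢ = n₁ᵢ+n₀ᵢ.
Stratum 1 (Non-smokers): n₁ = 2456, n₀ = 3277, n = 5733; a·n₀/n = 2006·3277/5733 = 1146.6356; c·n₁/n = 1357·2456/5733 = 581.3347
Stratum 2 (Smokers): n₁ = 2902, n₀ = 1004, n = 3906; a·n₀/n = 1119·1004/3906 = 287.6283; c·n₁/n = 280·2902/3906 = 208.0287
RR_MH = (1146.6356 + 287.6283) / (581.3347 + 208.0287) = 1434.2639 / 789.3634 = 1.81699

1.82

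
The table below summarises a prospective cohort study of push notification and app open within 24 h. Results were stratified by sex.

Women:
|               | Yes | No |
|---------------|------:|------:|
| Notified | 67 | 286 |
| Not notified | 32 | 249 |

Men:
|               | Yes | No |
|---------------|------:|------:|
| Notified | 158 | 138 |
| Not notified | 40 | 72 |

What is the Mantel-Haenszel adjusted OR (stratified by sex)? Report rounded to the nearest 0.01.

OR_MH = Σ(aᵢdᵢ/nᵢ) / Σ(bᵢcᵢ/nᵢ), where nᵢ is the stratum total.
Stratum 1 (Women): n = 634; a·d/n = 67·249/634 = 26.3139; b·c/n = 286·32/634 = 14.4353
Stratum 2 (Men): n = 408; a·d/n = 158·72/408 = 27.8824; b·c/n = 138·40/408 = 13.5294
OR_MH = (26.3139 + 27.8824) / (14.4353 + 13.5294) = 54.1962 / 27.9647 = 1.93802

1.94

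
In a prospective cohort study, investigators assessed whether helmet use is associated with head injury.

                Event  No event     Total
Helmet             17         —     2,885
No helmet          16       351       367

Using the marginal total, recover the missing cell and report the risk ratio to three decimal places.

The missing cell is in the exposed row: 2885 − 17 = 2868.
So a = 17, b = 2868, c = 16, d = 351.
RR = [a/(a+b)] / [c/(c+d)] = (17/2885) / (16/367) = 0.00589/0.04360 = 0.13516

0.135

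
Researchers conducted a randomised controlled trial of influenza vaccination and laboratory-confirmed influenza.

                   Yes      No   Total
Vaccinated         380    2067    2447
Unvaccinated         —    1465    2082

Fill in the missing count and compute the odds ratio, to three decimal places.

0.437

The missing cell is in the unexposed row: 2082 − 1465 = 617.
So a = 380, b = 2067, c = 617, d = 1465.
OR = (a·d)/(b·c) = (380 × 1465) / (2067 × 617) = 556700 / 1275339 = 0.43651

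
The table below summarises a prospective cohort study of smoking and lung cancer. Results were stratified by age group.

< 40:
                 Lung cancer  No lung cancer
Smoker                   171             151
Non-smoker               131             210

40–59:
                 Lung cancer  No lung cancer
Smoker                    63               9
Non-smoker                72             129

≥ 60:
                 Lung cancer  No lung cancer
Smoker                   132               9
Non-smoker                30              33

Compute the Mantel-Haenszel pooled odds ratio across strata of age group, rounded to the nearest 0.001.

3.140

OR_MH = Σ(aᵢdᵢ/nᵢ) / Σ(bᵢcᵢ/nᵢ), where nᵢ is the stratum total.
Stratum 1 (< 40): n = 663; a·d/n = 171·210/663 = 54.1629; b·c/n = 151·131/663 = 29.8356
Stratum 2 (40–59): n = 273; a·d/n = 63·129/273 = 29.7692; b·c/n = 9·72/273 = 2.3736
Stratum 3 (≥ 60): n = 204; a·d/n = 132·33/204 = 21.3529; b·c/n = 9·30/204 = 1.3235
OR_MH = (54.1629 + 29.7692 + 21.3529) / (29.8356 + 2.3736 + 1.3235) = 105.2851 / 33.5328 = 3.13977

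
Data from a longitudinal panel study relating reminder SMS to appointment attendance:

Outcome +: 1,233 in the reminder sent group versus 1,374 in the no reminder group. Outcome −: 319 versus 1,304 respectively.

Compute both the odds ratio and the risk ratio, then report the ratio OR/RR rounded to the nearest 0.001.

2.369

From the description: a = 1233, b = 319, c = 1374, d = 1304.
OR = (1233·1304)/(319·1374) = 1607832/438306 = 3.66829
Risk in exposed = 1233/1552 = 0.79446; risk in unexposed = 1374/2678 = 0.51307; RR = 1.54844
OR/RR = 3.66829 / 1.54844 = 2.36902
The outcome is not rare, so the OR lies further from 1 than the RR.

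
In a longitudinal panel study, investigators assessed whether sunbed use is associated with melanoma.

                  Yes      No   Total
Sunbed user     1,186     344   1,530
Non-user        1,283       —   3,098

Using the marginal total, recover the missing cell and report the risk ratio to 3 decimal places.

The missing cell is in the unexposed row: 3098 − 1283 = 1815.
So a = 1186, b = 344, c = 1283, d = 1815.
RR = [a/(a+b)] / [c/(c+d)] = (1186/1530) / (1283/3098) = 0.77516/0.41414 = 1.87175

1.872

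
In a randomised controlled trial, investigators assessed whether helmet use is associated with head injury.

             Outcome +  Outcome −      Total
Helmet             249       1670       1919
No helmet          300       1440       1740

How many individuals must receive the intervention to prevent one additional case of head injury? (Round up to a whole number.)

Risk in treated group = 249/1919 = 0.12976; risk in control = 300/1740 = 0.17241.
Absolute risk reduction = 0.17241 − 0.12976 = 0.04266
NNT = 1 / ARR = 1 / 0.04266 = 23.442 → round up → 24

24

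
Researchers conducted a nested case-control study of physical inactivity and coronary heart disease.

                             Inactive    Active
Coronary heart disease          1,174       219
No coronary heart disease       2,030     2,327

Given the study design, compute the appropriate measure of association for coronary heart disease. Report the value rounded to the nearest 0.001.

Reading the table with exposure as columns: a = 1174 (Inactive, case), b = 2030 (Inactive, non-case), c = 219 (Active, case), d = 2327.
This is a nested case-control study: participants were sampled on outcome status, so risks in the source population cannot be estimated directly — relative risk is not valid here. The odds ratio is the appropriate measure.
OR = (a·d)/(b·c) = (1174 × 2327) / (2030 × 219) = 2731898 / 444570 = 6.14503

6.145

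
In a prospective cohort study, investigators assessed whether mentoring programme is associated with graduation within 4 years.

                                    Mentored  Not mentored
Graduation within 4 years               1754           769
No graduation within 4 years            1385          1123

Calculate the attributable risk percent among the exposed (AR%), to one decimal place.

Reading the table with exposure as columns: a = 1754 (Mentored, case), b = 1385 (Mentored, non-case), c = 769 (Not mentored, case), d = 1123.
Risk in exposed = 1754/3139 = 0.55878; risk in unexposed = 769/1892 = 0.40645.
RR = 0.55878/0.40645 = 1.37478
AR% = (RR − 1)/RR × 100 = (1.37478 − 1)/1.37478 × 100 = 27.2611%

27.3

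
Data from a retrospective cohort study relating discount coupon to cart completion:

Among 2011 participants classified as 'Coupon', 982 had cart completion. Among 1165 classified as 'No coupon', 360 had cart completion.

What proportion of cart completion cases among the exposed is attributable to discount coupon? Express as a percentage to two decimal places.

36.72

From the description: a = 982, b = 1029, c = 360, d = 805.
Risk in exposed = 982/2011 = 0.48831; risk in unexposed = 360/1165 = 0.30901.
RR = 0.48831/0.30901 = 1.58024
AR% = (RR − 1)/RR × 100 = (1.58024 − 1)/1.58024 × 100 = 36.7184%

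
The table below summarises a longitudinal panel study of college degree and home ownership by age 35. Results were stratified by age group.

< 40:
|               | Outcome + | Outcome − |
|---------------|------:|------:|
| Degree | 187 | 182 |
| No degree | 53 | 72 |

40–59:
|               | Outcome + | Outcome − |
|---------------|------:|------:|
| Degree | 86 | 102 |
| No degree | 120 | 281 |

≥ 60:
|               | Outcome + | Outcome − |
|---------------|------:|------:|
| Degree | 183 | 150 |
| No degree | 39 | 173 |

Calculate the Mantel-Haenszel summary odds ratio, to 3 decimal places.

2.476

OR_MH = Σ(aᵢdᵢ/nᵢ) / Σ(bᵢcᵢ/nᵢ), where nᵢ is the stratum total.
Stratum 1 (< 40): n = 494; a·d/n = 187·72/494 = 27.2551; b·c/n = 182·53/494 = 19.5263
Stratum 2 (40–59): n = 589; a·d/n = 86·281/589 = 41.0289; b·c/n = 102·120/589 = 20.7810
Stratum 3 (≥ 60): n = 545; a·d/n = 183·173/545 = 58.0899; b·c/n = 150·39/545 = 10.7339
OR_MH = (27.2551 + 41.0289 + 58.0899) / (19.5263 + 20.7810 + 10.7339) = 126.3738 / 51.0412 = 2.47592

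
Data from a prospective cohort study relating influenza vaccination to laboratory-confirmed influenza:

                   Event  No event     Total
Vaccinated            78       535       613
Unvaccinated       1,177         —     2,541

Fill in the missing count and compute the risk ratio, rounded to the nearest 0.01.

0.27

The missing cell is in the unexposed row: 2541 − 1177 = 1364.
So a = 78, b = 535, c = 1177, d = 1364.
RR = [a/(a+b)] / [c/(c+d)] = (78/613) / (1177/2541) = 0.12724/0.46320 = 0.27470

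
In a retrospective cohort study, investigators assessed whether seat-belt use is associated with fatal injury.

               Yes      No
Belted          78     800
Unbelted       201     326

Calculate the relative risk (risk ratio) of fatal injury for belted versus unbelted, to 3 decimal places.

0.233

Cells: a = 78, b = 800, c = 201, d = 326.
Risk in exposed = 78/878 = 0.08884; risk in unexposed = 201/527 = 0.38140.
RR = 0.08884 / 0.38140 = 0.23292
The risk is 77% lower among the exposed than among the unexposed.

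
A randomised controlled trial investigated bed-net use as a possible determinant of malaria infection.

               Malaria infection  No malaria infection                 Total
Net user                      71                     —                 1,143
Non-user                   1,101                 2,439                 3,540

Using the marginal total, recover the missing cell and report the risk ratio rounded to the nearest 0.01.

The missing cell is in the exposed row: 1143 − 71 = 1072.
So a = 71, b = 1072, c = 1101, d = 2439.
RR = [a/(a+b)] / [c/(c+d)] = (71/1143) / (1101/3540) = 0.06212/0.31102 = 0.19972

0.20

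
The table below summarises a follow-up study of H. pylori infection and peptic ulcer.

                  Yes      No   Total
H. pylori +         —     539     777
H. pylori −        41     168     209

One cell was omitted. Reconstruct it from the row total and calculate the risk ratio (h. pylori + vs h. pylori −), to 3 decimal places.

The missing cell is in the exposed row: 777 − 539 = 238.
So a = 238, b = 539, c = 41, d = 168.
RR = [a/(a+b)] / [c/(c+d)] = (238/777) / (41/209) = 0.30631/0.19617 = 1.56142

1.561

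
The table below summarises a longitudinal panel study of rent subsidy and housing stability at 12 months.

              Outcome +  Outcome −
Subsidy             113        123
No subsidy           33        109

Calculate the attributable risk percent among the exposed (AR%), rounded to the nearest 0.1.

Cells: a = 113, b = 123, c = 33, d = 109.
Risk in exposed = 113/236 = 0.47881; risk in unexposed = 33/142 = 0.23239.
RR = 0.47881/0.23239 = 2.06035
AR% = (RR − 1)/RR × 100 = (2.06035 − 1)/2.06035 × 100 = 51.4645%

51.5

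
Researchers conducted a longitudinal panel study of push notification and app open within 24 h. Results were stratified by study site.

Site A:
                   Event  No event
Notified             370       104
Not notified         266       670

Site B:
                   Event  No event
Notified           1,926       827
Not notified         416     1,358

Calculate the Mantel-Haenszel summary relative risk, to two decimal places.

RR_MH = Σ(aᵢ·n₀ᵢ/nᵢ) / Σ(cᵢ·n₁ᵢ/nᵢ), with n₁ᵢ = aᵢ+bᵢ (exposed), n₀ᵢ = cᵢ+dᵢ (unexposed), nᵢ = n₁ᵢ+n₀ᵢ.
Stratum 1 (Site A): n₁ = 474, n₀ = 936, n = 1410; a·n₀/n = 370·936/1410 = 245.6170; c·n₁/n = 266·474/1410 = 89.4213
Stratum 2 (Site B): n₁ = 2753, n₀ = 1774, n = 4527; a·n₀/n = 1926·1774/4527 = 754.7435; c·n₁/n = 416·2753/4527 = 252.9817
RR_MH = (245.6170 + 754.7435) / (89.4213 + 252.9817) = 1000.3606 / 342.4029 = 2.92159

2.92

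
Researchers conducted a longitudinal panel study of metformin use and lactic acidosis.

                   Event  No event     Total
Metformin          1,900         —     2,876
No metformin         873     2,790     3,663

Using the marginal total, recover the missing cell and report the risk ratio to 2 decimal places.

The missing cell is in the exposed row: 2876 − 1900 = 976.
So a = 1900, b = 976, c = 873, d = 2790.
RR = [a/(a+b)] / [c/(c+d)] = (1900/2876) / (873/3663) = 0.66064/0.23833 = 2.77196

2.77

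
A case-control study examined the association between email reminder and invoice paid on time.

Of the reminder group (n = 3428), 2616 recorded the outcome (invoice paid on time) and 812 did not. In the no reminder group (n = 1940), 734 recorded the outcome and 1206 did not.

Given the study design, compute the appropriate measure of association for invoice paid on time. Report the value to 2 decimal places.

From the description: a = 2616, b = 812, c = 734, d = 1206.
This is a case-control study: participants were sampled on outcome status, so risks in the source population cannot be estimated directly — relative risk is not valid here. The odds ratio is the appropriate measure.
OR = (a·d)/(b·c) = (2616 × 1206) / (812 × 734) = 3154896 / 596008 = 5.29338

5.29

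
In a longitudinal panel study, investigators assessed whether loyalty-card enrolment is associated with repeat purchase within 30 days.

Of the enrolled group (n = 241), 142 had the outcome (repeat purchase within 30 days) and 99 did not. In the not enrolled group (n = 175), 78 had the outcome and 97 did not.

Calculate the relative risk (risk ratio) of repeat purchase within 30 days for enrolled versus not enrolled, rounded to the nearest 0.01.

1.32

From the description: a = 142, b = 99, c = 78, d = 97.
Risk in exposed = 142/241 = 0.58921; risk in unexposed = 78/175 = 0.44571.
RR = 0.58921 / 0.44571 = 1.32195
The risk among the exposed is 1.32 times that among the unexposed.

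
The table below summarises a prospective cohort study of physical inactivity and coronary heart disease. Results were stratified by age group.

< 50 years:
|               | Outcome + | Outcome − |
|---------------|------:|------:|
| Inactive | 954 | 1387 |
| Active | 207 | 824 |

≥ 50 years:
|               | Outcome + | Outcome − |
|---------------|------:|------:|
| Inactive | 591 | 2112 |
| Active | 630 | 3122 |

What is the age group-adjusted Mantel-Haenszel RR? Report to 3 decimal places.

RR_MH = Σ(aᵢ·n₀ᵢ/nᵢ) / Σ(cᵢ·n₁ᵢ/nᵢ), with n₁ᵢ = aᵢ+bᵢ (exposed), n₀ᵢ = cᵢ+dᵢ (unexposed), nᵢ = n₁ᵢ+n₀ᵢ.
Stratum 1 (< 50 years): n₁ = 2341, n₀ = 1031, n = 3372; a·n₀/n = 954·1031/3372 = 291.6886; c·n₁/n = 207·2341/3372 = 143.7091
Stratum 2 (≥ 50 years): n₁ = 2703, n₀ = 3752, n = 6455; a·n₀/n = 591·3752/6455 = 343.5216; c·n₁/n = 630·2703/6455 = 263.8095
RR_MH = (291.6886 + 343.5216) / (143.7091 + 263.8095) = 635.2102 / 407.5185 = 1.55873

1.559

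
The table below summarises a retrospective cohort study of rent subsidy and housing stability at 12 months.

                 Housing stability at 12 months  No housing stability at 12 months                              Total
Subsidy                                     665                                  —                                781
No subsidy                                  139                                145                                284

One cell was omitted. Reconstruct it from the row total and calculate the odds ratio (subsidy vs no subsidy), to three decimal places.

The missing cell is in the exposed row: 781 − 665 = 116.
So a = 665, b = 116, c = 139, d = 145.
OR = (a·d)/(b·c) = (665 × 145) / (116 × 139) = 96425 / 16124 = 5.98022

5.980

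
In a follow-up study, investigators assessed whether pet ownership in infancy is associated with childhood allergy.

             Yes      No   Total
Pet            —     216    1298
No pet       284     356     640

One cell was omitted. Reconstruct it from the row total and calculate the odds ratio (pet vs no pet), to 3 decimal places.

The missing cell is in the exposed row: 1298 − 216 = 1082.
So a = 1082, b = 216, c = 284, d = 356.
OR = (a·d)/(b·c) = (1082 × 356) / (216 × 284) = 385192 / 61344 = 6.27921

6.279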